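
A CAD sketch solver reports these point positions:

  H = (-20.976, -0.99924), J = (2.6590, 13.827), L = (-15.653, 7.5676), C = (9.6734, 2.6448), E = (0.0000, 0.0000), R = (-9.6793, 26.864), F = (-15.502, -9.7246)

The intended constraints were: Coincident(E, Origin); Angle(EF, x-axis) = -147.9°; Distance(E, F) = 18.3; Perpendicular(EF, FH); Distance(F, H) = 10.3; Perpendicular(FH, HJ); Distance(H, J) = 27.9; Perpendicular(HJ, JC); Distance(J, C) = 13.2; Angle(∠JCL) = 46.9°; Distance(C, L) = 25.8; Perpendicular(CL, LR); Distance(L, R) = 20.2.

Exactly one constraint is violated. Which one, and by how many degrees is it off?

Perpendicular(CL, LR) — off by 6.20°.

E = (0.00, 0.00) ✓; EF at -147.9° ✓; |EF| = 18.30 ✓; ∠(EF, FH) = 90.00° ✓; |FH| = 10.30 ✓; ∠(FH, HJ) = 90.00° ✓; |HJ| = 27.90 ✓; ∠(HJ, JC) = 90.00° ✓; |JC| = 13.20 ✓; ∠JCL = 46.90° ✓; |CL| = 25.80 ✓; ∠(CL, LR) = 96.20° ✗; |LR| = 20.20 ✓.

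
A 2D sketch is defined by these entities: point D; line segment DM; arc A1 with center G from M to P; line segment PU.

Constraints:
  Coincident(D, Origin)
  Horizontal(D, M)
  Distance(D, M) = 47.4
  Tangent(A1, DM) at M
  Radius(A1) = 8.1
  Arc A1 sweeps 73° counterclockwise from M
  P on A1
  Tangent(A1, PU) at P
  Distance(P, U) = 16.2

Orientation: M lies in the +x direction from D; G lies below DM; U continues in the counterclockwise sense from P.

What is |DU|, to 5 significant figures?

40.862

D is at the origin; D and M share the same y with |DM| = 47.4 and M on the +x side, so M = (47.400, 0.0000). A1 meets DM tangentially, so GM is at right angles to DM, so G = M + (0, -8.1) = (47.400, -8.1000). On A1, M sits at bearing 90° from G; a 73° counterclockwise sweep puts P at bearing 163°, so P = G + 8.1·(cos 163°, sin 163°) = (39.654, -5.7318). Since A1 is tangent to PU there, GP ⟂ PU, so PU runs along (−sin 163°, cos 163°); with |PU| = 16.2, U = (34.918, -21.224). Then |DU| = |U − D| = 40.862.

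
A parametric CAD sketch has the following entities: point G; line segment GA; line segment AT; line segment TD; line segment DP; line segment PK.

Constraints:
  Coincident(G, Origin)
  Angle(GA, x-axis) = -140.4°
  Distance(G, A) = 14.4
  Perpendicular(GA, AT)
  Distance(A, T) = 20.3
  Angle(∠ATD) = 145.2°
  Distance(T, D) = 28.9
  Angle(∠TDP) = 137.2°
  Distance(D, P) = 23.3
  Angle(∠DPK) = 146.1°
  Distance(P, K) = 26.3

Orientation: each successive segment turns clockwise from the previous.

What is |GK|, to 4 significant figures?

63.12

G is at the origin; GA runs at -140.4° with length 14.4, so A = (-11.10, -9.179). The perpendicularity gives AT at right angles to GA, so AT runs at 129.6°; with |AT| = 20.3, T = (-24.04, 6.463). ∠ATD = 145.2° gives TD at 94.80° from the x-axis; with |TD| = 28.9, D = (-26.45, 35.26). ∠TDP = 137.2° gives DP at 52.00° from the x-axis; with |DP| = 23.3, P = (-12.11, 53.62). ∠DPK = 146.1° gives PK at 18.10° from the x-axis; with |PK| = 26.3, K = (12.89, 61.79). Then |GK| = |K − G| = 63.12.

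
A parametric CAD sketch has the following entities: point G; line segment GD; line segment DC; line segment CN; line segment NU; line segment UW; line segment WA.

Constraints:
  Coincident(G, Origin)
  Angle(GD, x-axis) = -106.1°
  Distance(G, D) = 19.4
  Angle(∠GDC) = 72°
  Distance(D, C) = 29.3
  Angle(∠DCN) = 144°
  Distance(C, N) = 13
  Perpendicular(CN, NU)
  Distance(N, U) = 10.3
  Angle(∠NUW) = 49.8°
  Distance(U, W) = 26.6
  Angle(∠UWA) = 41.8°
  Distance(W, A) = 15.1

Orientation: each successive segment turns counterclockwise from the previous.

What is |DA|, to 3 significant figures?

39.9

G is at the origin; GD runs at -106.1° with length 19.4, so D = (-5.38, -18.6). ∠GDC = 72.0° gives DC at 1.90° from the x-axis; with |DC| = 29.3, C = (23.9, -17.7). ∠DCN = 144.0° gives CN at 37.9° from the x-axis; with |CN| = 13.0, N = (34.2, -9.68). The perpendicularity gives NU at right angles to CN, so NU runs at 128°; with |NU| = 10.3, U = (27.8, -1.55). ∠NUW = 49.8° gives UW at -102° from the x-axis; with |UW| = 26.6, W = (22.3, -27.6). ∠UWA = 41.8° gives WA at 36.3° from the x-axis; with |WA| = 15.1, A = (34.5, -18.6). Then |DA| = |A − D| = 39.9.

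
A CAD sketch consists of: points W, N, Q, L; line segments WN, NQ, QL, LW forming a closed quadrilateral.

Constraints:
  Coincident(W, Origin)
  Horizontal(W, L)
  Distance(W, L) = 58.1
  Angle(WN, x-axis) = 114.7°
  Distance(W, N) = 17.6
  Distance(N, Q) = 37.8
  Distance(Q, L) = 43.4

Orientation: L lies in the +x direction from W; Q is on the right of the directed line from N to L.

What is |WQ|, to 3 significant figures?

21.3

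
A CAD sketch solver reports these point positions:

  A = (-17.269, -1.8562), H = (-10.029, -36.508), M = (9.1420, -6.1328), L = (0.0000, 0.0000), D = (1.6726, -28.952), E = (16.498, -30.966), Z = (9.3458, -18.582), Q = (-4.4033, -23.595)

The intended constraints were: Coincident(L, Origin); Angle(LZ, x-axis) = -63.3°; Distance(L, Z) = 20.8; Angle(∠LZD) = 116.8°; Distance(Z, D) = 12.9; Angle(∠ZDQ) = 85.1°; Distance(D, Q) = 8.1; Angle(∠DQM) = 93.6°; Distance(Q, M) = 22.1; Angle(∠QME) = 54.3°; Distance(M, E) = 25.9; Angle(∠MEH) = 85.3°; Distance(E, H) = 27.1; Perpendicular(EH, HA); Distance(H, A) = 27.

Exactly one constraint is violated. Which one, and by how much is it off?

Distance(H, A) = 27 — off by 8.40.

L = (0.00, 0.00) ✓; LZ at -63.30° ✓; |LZ| = 20.80 ✓; ∠LZD = 116.8° ✓; |ZD| = 12.90 ✓; ∠ZDQ = 85.10° ✓; |DQ| = 8.100 ✓; ∠DQM = 93.60° ✓; |QM| = 22.10 ✓; ∠QME = 54.30° ✓; |ME| = 25.90 ✓; ∠MEH = 85.30° ✓; |EH| = 27.10 ✓; ∠(EH, HA) = 90.00° ✓; |HA| = 35.40 ✗.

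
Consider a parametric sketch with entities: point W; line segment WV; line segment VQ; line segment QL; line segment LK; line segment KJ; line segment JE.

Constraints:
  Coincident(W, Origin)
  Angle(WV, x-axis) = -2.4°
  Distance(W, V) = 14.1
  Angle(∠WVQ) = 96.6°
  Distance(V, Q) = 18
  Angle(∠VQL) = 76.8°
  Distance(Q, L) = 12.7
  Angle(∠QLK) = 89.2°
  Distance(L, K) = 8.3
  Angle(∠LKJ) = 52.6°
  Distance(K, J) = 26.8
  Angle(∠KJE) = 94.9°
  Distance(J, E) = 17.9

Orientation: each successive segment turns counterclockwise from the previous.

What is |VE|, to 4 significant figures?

40.85

W is at the origin; WV runs at -2.4° with length 14.1, so V = (14.09, -0.5904). ∠WVQ = 96.6° gives VQ at 81.00° from the x-axis; with |VQ| = 18.0, Q = (16.90, 17.19). ∠VQL = 76.8° gives QL at -175.8° from the x-axis; with |QL| = 12.7, L = (4.238, 16.26). ∠QLK = 89.2° gives LK at -85.00° from the x-axis; with |LK| = 8.3, K = (4.961, 7.989). ∠LKJ = 52.6° gives KJ at 42.40° from the x-axis; with |KJ| = 26.8, J = (24.75, 26.06). ∠KJE = 94.9° gives JE at 127.5° from the x-axis; with |JE| = 17.9, E = (13.85, 40.26). Then |VE| = |E − V| = 40.85.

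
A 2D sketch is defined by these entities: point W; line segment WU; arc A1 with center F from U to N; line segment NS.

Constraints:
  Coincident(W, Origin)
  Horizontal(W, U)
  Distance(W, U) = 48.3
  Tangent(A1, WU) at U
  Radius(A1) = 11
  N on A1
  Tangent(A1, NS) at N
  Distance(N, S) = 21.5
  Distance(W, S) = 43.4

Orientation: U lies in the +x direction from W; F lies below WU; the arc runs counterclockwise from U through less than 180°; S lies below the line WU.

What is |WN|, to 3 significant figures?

38.5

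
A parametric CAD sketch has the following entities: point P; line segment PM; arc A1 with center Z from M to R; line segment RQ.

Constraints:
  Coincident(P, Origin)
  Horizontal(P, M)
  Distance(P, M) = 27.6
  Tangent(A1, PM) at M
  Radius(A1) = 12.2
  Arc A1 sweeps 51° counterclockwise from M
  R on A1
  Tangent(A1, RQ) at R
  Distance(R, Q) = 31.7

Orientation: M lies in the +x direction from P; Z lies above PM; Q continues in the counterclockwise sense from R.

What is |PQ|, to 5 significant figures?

64.052

P is at the origin; P and M share the same y with |PM| = 27.6 and M on the +x side, so M = (27.600, 0.0000). A1 meets PM tangentially, so ZM is at right angles to PM, so Z = M + (0, 12.2) = (27.600, 12.200). On A1, M sits at bearing -90° from Z; a 51° counterclockwise sweep puts R at bearing -39°, so R = Z + 12.2·(cos -39°, sin -39°) = (37.081, 4.5223). Since A1 is tangent to RQ there, ZR ⟂ RQ, so RQ runs along (−sin -39°, cos -39°); with |RQ| = 31.7, Q = (57.031, 29.158). Then |PQ| = |Q − P| = 64.052.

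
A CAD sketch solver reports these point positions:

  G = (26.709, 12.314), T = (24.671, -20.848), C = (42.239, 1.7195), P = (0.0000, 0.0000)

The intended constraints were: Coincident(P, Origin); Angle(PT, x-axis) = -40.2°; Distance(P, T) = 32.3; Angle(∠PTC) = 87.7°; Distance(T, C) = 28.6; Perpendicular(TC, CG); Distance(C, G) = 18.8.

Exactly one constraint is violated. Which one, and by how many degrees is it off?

Perpendicular(TC, CG) — off by 3.60°.

P = (0.00, 0.00) ✓; PT at -40.20° ✓; |PT| = 32.30 ✓; ∠PTC = 87.70° ✓; |TC| = 28.60 ✓; ∠(TC, CG) = 93.60° ✗; |CG| = 18.80 ✓.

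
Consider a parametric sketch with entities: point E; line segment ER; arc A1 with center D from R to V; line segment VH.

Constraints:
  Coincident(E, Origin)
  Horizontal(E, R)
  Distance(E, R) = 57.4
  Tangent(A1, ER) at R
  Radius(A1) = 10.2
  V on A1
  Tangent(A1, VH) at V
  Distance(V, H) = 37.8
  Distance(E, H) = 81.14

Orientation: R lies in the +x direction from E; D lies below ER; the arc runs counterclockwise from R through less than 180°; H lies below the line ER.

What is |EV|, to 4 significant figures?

50.44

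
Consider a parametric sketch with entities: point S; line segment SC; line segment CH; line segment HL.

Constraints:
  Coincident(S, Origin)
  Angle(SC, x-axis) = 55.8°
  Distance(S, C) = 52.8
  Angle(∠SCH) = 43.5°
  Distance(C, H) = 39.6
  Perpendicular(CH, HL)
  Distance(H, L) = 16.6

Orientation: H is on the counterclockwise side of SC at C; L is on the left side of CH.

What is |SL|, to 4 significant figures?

19.79

S is at the origin; SC runs at 55.8° with length 52.8, so C = 52.8·(cos 55.8°, sin 55.8°) = (29.68, 43.67). ∠SCH = 43.5°, so CH runs at 55.8° + (180° − 43.5°) = 192.3° from the x-axis; with |CH| = 39.6, H = C + 39.6·(cos 192.3°, sin 192.3°) = (-9.013, 35.23). The perpendicularity gives HL at right angles to CH; with |HL| = 16.6 on the left of CH, L = H + 16.6·(0.2130, -0.9770) = (-5.477, 19.01). Then |SL| = |L − S| = 19.79.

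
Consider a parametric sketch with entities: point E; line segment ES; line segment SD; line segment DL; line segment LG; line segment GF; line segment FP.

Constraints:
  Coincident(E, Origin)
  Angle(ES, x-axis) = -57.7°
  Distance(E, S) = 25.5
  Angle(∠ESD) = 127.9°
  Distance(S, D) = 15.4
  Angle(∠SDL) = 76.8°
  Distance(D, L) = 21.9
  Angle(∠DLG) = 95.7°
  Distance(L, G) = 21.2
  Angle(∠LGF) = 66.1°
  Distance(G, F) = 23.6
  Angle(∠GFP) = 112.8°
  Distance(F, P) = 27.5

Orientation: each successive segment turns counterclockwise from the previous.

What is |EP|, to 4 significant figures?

47.88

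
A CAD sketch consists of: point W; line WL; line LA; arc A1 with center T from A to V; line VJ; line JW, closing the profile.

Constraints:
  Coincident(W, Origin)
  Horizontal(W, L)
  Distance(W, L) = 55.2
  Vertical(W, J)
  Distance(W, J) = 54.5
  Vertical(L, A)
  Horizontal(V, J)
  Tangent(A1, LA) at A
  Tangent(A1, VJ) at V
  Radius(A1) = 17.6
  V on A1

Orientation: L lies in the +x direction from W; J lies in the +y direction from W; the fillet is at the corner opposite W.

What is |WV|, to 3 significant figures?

66.2

The virtual corner opposite W is at (55.2, 54.5). The tangent condition forces TA to be normal to LA and tangency of A1 to VJ means the radius TV is perpendicular to VJ, with radius 17.6, so the center T sits 17.6 in from both sides at T = (37.6, 36.9). That places the tangent points at A = (55.2, 36.9) on LA and V = (37.6, 54.5) on VJ. Then |WV| = |V − W| = 66.2.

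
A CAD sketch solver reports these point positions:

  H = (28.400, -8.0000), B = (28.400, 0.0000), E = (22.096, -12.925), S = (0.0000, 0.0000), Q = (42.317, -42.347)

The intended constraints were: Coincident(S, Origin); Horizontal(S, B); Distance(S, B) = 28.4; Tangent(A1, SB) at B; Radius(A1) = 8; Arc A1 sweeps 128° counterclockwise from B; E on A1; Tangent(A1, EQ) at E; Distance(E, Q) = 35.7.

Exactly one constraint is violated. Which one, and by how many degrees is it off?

Tangent(A1, EQ) at E — off by 3.50°.

S = (0.00, 0.00) ✓; S.y = 0.00, B.y = 0.00 ✓; |SB| = 28.40 ✓; ∠(HB, BS) = 90.00° ✓; |HB| = 8.000 ✓; bearing(H→E) − bearing(H→B) = 128.0° ✓; |HE| = 8.000 ✓; ∠(HE, EQ) = 93.50° ✗; |EQ| = 35.70 ✓.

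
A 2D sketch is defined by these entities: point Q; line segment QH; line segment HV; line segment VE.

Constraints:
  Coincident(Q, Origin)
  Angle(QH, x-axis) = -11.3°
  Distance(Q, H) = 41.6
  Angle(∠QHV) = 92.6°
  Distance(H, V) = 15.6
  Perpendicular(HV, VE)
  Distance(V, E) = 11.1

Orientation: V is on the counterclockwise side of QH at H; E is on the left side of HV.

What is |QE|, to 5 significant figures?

35.120

Q is at the origin; QH runs at -11.3° with length 41.6, so H = 41.6·(cos -11.3°, sin -11.3°) = (40.794, -8.1514). ∠QHV = 92.6°, so HV runs at -11.3° + (180° − 92.6°) = 76.100° from the x-axis; with |HV| = 15.6, V = H + 15.6·(cos 76.100°, sin 76.100°) = (44.541, 6.9918). HV is perpendicular to VE; with |VE| = 11.1 on the left of HV, E = V + 11.1·(-0.97072, 0.24023) = (33.766, 9.6583). Then |QE| = |E − Q| = 35.120.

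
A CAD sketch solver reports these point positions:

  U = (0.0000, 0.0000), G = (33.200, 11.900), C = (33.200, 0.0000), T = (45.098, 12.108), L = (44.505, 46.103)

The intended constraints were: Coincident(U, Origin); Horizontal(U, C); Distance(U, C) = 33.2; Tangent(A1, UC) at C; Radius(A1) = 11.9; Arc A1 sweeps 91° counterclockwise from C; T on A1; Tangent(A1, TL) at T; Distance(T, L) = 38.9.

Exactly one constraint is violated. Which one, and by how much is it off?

Distance(T, L) = 38.9 — off by 4.90.

U = (0.00, 0.00) ✓; U.y = 0.00, C.y = 0.00 ✓; |UC| = 33.20 ✓; ∠(GC, CU) = 90.00° ✓; |GC| = 11.90 ✓; bearing(G→T) − bearing(G→C) = 91.00° ✓; |GT| = 11.90 ✓; ∠(GT, TL) = 90.00° ✓; |TL| = 34.00 ✗.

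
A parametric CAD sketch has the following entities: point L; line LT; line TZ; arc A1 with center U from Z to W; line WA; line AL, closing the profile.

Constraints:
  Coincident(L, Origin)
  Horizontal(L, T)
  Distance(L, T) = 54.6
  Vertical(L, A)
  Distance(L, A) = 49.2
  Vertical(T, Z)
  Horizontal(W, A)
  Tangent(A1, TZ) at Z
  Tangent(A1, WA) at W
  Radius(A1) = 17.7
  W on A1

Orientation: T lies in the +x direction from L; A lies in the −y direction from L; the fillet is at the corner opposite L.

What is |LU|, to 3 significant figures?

48.5

L is at the origin; LT is horizontal with |LT| = 54.6 and T on the +x side, so T = (54.6, 0.00). L and A share the same x with |LA| = 49.2 and A on the −y side, so A = (0.00, -49.2). The virtual corner opposite L is at (54.6, -49.2). The tangent condition forces UZ to be normal to TZ and since A1 is tangent to WA there, UW ⟂ WA, with radius 17.7, so the center U sits 17.7 in from both sides at U = (36.9, -31.5). Then |LU| = |U − L| = 48.5.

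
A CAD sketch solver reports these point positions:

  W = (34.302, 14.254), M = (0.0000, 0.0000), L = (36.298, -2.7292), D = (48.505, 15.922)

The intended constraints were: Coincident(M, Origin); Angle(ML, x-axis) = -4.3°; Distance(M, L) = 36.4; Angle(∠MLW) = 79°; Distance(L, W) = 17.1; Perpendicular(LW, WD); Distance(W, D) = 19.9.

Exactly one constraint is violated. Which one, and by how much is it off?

Distance(W, D) = 19.9 — off by 5.60.

M = (0.00, 0.00) ✓; ML at -4.300° ✓; |ML| = 36.40 ✓; ∠MLW = 79.00° ✓; |LW| = 17.10 ✓; ∠(LW, WD) = 90.00° ✓; |WD| = 14.30 ✗.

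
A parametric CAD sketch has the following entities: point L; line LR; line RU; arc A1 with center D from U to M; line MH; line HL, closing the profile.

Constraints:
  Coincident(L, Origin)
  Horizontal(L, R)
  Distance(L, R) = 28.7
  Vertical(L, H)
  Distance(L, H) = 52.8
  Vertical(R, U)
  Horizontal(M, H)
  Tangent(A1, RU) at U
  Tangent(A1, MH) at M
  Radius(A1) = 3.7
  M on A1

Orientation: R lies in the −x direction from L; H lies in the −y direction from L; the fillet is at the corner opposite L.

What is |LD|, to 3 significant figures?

55.1

L is at the origin; LR is horizontal with |LR| = 28.7 and R on the −x side, so R = (-28.7, 0.00). L and H share the same x with |LH| = 52.8 and H on the −y side, so H = (0.00, -52.8). The virtual corner opposite L is at (-28.7, -52.8). The tangent condition forces DU to be normal to RU and the tangent condition forces DM to be normal to MH, with radius 3.7, so the center D sits 3.7 in from both sides at D = (-25.0, -49.1). Then |LD| = |D − L| = 55.1.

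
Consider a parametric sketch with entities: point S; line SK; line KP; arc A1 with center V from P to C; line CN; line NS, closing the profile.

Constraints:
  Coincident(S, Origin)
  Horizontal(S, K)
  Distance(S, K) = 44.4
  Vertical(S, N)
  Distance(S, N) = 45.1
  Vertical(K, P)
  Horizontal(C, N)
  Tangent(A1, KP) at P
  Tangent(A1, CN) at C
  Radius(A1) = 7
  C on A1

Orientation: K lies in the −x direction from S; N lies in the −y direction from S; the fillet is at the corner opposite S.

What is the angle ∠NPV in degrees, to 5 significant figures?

8.9594°

S is at the origin; S and K share the same y with |SK| = 44.4 and K on the −x side, so K = (-44.400, 0.0000). S and N share the same x with |SN| = 45.1 and N on the −y side, so N = (0.0000, -45.100). The virtual corner opposite S is at (-44.400, -45.100). Tangency of A1 to KP means the radius VP is perpendicular to KP and since A1 is tangent to CN there, VC ⟂ CN, with radius 7.0, so the center V sits 7.0 in from both sides at V = (-37.400, -38.100). That places the tangent points at P = (-44.400, -38.100) on KP and C = (-37.400, -45.100) on CN. Then cos ∠NPV = PN·PV / (|PN||PV|), giving 8.9594°.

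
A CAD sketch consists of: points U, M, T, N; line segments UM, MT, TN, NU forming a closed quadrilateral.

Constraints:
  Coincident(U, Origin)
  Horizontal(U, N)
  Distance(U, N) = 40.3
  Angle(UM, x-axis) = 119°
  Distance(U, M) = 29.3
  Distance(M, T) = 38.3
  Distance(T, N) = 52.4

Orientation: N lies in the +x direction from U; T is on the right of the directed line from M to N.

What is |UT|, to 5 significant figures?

16.382

Checks: |MT| = 38.30 ✓; |TN| = 52.40 ✓.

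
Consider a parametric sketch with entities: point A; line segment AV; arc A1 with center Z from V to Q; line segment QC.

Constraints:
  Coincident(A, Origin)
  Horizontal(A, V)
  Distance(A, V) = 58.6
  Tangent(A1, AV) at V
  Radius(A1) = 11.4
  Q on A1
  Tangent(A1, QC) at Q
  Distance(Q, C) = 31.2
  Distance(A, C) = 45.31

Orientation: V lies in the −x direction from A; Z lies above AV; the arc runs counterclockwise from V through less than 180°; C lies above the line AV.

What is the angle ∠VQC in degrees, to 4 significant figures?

151.1°

A is at the origin; A and V share the same y with |AV| = 58.6 and V on the −x side, so V = (-58.60, 0.000). Tangency of A1 to AV means the radius ZV is perpendicular to AV, so Z = V + (0, 11.4) = (-58.60, 11.40). Since ZQ ⟂ QC (tangency), |ZC| = √(11.4² + 31.2²) = 33.22 regardless of where Q sits on A1. So C lies on both circle(A, 45.31) and circle(Z, 33.22); the above-AV intersection is C = (-32.34, 31.74). Q is the foot of the tangent from C: Q = (-48.95, 5.330).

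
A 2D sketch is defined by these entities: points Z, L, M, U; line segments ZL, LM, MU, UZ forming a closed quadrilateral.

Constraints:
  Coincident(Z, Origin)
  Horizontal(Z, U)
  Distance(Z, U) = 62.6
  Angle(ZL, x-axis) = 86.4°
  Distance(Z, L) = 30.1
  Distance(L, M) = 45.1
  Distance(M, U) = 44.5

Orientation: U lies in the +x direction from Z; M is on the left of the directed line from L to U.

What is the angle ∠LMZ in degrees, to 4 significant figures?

27.81°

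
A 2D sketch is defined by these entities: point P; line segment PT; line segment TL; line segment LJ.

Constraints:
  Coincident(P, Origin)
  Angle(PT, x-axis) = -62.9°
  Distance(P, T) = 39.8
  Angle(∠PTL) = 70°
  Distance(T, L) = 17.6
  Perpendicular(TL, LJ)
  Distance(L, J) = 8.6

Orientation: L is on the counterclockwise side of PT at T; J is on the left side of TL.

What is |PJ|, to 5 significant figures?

29.075

P is at the origin; PT runs at -62.9° with length 39.8, so T = 39.8·(cos -62.9°, sin -62.9°) = (18.131, -35.430). ∠PTL = 70.0°, so TL runs at -62.9° + (180° − 70.0°) = 47.100° from the x-axis; with |TL| = 17.6, L = T + 17.6·(cos 47.100°, sin 47.100°) = (30.111, -22.538). TL ⟂ LJ; with |LJ| = 8.6 on the left of TL, J = L + 8.6·(-0.73254, 0.68072) = (23.812, -16.684). Then |PJ| = |J − P| = 29.075.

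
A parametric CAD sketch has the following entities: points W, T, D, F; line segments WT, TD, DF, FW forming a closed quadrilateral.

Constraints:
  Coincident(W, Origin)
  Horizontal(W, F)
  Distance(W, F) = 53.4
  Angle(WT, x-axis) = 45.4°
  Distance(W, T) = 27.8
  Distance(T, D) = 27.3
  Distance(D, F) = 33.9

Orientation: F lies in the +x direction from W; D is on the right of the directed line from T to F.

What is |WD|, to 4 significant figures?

21.68

W is at the origin; WF is horizontal with |WF| = 53.4 and F in +x, so F = (53.4, 0). WT runs at 45.4° with |WT| = 27.8, so T = (19.52, 19.79). D is determined by |TD| = 27.3 and |DF| = 33.9 together: it lies at the intersection of circle(T, 27.3) and circle(F, 33.9). With |TF| = 39.24, the foot of the radical line on TF is 14.47 from T and the perpendicular offset is √(27.3² − 14.47²) = 23.15. Taking the right-of-TF solution: D = (20.34, -7.493).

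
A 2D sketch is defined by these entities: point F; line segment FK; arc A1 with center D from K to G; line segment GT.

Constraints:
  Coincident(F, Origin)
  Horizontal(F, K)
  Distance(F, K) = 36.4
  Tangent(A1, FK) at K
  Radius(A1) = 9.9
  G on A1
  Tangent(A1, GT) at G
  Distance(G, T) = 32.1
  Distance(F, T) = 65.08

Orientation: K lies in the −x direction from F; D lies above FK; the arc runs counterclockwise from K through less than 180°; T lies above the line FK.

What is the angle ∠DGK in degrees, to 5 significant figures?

23.216°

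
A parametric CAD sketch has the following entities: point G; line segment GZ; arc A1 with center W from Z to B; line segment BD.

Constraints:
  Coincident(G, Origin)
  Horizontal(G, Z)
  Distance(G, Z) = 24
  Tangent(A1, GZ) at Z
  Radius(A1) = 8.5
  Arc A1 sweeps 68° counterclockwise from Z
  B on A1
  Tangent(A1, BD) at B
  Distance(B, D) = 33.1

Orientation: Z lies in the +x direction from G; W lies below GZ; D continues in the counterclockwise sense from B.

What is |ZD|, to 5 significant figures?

41.324

G is at the origin; G and Z share the same y with |GZ| = 24.0 and Z on the +x side, so Z = (24.000, 0.0000). A1 meets GZ tangentially, so WZ is at right angles to GZ, so W = Z + (0, -8.5) = (24.000, -8.5000). On A1, Z sits at bearing 90° from W; a 68° counterclockwise sweep puts B at bearing 158°, so B = W + 8.5·(cos 158°, sin 158°) = (16.119, -5.3158). Tangency of A1 to BD means the radius WB is perpendicular to BD, so BD runs along (−sin 158°, cos 158°); with |BD| = 33.1, D = (3.7195, -36.006). Then |ZD| = |D − Z| = 41.324.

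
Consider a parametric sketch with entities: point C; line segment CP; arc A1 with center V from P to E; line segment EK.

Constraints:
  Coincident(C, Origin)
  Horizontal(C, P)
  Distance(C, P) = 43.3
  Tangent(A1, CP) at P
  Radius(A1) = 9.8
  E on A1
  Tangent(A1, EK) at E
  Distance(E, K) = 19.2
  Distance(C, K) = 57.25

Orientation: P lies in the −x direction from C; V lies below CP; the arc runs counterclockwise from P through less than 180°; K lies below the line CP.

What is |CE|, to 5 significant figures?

54.194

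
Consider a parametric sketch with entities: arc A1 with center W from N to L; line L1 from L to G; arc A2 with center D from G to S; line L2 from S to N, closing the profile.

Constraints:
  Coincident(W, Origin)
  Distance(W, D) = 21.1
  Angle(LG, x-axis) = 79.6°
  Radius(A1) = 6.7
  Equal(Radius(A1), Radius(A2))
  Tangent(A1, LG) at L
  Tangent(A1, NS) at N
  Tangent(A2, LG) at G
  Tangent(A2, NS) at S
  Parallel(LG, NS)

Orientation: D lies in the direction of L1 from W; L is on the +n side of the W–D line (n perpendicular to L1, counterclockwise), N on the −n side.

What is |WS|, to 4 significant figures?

22.14

The slot axis is L1's direction at 79.6°, so u = (cos 79.6°, sin 79.6°) = (0.1805, 0.9836) and n = (−sin 79.6°, cos 79.6°) = (-0.9836, 0.1805). W is at the origin and D lies 21.1 along u from W, so D = 21.1·u = (3.809, 20.75). Tangency of A1 to both parallel lines with radius 6.7 puts L and N at W ± 6.7·n: L = (-6.590, 1.209), N = (6.590, -1.209). Equal radii place G and S the same way about D: G = D + 6.7·n = (-2.781, 21.96), S = D − 6.7·n = (10.40, 19.54). Then |WS| = |S − W| = 22.14.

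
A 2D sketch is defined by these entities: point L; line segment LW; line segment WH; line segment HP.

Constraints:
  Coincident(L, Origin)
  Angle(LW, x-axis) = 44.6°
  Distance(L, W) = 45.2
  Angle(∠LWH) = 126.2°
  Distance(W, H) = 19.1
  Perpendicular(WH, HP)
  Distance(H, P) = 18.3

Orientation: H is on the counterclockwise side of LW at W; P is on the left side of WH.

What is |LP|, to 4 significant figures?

49.27

L is at the origin; LW runs at 44.6° with length 45.2, so W = 45.2·(cos 44.6°, sin 44.6°) = (32.18, 31.74). ∠LWH = 126.2°, so WH runs at 44.6° + (180° − 126.2°) = 98.40° from the x-axis; with |WH| = 19.1, H = W + 19.1·(cos 98.40°, sin 98.40°) = (29.39, 50.63). WH ⟂ HP; with |HP| = 18.3 on the left of WH, P = H + 18.3·(-0.9893, -0.1461) = (11.29, 47.96). Then |LP| = |P − L| = 49.27.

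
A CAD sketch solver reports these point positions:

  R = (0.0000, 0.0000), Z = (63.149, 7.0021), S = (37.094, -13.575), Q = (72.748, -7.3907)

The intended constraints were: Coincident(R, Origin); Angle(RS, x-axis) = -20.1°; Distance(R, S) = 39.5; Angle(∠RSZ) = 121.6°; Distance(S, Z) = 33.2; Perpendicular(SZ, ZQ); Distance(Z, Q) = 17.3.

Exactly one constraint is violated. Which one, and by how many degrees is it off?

Perpendicular(SZ, ZQ) — off by 4.60°.

R = (0.00, 0.00) ✓; RS at -20.10° ✓; |RS| = 39.50 ✓; ∠RSZ = 121.6° ✓; |SZ| = 33.20 ✓; ∠(SZ, ZQ) = 94.60° ✗; |ZQ| = 17.30 ✓.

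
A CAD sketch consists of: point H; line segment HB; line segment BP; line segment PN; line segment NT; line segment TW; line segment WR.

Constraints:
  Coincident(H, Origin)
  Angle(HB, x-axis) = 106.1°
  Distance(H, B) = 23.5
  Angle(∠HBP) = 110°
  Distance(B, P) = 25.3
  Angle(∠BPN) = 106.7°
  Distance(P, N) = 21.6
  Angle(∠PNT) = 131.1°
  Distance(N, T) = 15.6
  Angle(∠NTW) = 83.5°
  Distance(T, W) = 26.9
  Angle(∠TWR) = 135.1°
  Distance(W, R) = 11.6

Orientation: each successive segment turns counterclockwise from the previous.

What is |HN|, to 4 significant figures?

39.57

∠HBP = 110.0° gives BP at 176.1° from the x-axis; with |BP| = 25.3, P = (-31.76, 24.30). ∠BPN = 106.7° gives PN at -110.6° from the x-axis; with |PN| = 21.6, N = (-39.36, 4.080). Then |HN| = |N − H| = 39.57.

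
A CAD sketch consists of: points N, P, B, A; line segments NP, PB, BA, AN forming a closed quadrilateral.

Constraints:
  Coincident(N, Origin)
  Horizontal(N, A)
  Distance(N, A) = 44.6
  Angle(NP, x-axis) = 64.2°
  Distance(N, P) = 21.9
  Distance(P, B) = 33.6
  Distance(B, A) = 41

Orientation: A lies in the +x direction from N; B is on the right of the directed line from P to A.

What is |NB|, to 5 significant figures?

14.930

N is at the origin; NA is horizontal with |NA| = 44.6 and A in +x, so A = (44.6, 0). NP runs at 64.2° with |NP| = 21.9, so P = (9.5316, 19.717). B is determined by |PB| = 33.6 and |BA| = 41.0 together: it lies at the intersection of circle(P, 33.6) and circle(A, 41.0). With |PA| = 40.231, the foot of the radical line on PA is 13.255 from P and the perpendicular offset is √(33.6² − 13.255²) = 30.875. Taking the right-of-PA solution: B = (5.9538, -13.692).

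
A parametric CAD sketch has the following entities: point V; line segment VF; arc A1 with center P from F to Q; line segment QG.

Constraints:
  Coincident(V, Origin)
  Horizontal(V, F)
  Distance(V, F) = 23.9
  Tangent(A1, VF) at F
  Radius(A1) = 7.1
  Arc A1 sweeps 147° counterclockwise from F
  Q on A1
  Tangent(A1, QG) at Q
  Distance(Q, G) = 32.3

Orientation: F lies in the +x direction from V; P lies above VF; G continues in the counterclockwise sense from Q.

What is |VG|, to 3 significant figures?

30.7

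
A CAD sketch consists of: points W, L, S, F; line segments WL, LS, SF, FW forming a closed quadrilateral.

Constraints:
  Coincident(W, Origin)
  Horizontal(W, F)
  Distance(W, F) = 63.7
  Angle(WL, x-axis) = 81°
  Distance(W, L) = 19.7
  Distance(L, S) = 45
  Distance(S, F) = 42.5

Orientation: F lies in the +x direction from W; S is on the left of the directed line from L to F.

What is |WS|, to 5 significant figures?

58.126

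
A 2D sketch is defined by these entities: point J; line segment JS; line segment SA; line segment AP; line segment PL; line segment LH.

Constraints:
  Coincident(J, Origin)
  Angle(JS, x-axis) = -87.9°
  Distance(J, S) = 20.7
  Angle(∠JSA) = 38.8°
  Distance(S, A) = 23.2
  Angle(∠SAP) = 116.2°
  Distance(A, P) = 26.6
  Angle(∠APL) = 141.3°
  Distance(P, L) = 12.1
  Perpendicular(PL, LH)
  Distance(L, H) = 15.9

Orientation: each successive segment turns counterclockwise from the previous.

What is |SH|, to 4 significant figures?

36.35

J is at the origin; JS runs at -87.9° with length 20.7, so S = (0.7585, -20.69). ∠JSA = 38.8° gives SA at 53.30° from the x-axis; with |SA| = 23.2, A = (14.62, -2.085). ∠SAP = 116.2° gives AP at 117.1° from the x-axis; with |AP| = 26.6, P = (2.506, 21.59). ∠APL = 141.3° gives PL at 155.8° from the x-axis; with |PL| = 12.1, L = (-8.531, 26.55). PL ⟂ LH, so LH runs at -114.2°; with |LH| = 15.9, H = (-15.05, 12.05). Then |SH| = |H − S| = 36.35.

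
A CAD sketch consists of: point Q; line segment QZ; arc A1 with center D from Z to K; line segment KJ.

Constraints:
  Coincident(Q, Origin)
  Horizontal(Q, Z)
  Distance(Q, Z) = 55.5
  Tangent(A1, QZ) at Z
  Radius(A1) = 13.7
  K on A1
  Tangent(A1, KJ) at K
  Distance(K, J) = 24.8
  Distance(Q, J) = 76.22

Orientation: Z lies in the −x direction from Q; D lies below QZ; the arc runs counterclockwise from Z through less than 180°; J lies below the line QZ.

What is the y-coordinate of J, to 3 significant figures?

-40.6

Q is at the origin; Q and Z share the same y with |QZ| = 55.5 and Z on the −x side, so Z = (-55.5, 0.00). A1 meets QZ tangentially, so DZ is at right angles to QZ, so D = Z + (0, -13.7) = (-55.5, -13.7). Since DK ⟂ KJ (tangency), |DJ| = √(13.7² + 24.8²) = 28.3 regardless of where K sits on A1. So J lies on both circle(Q, 76.22) and circle(D, 28.3); the below-QZ intersection is J = (-64.5, -40.6). K is the foot of the tangent from J: K = (-69.0, -16.2).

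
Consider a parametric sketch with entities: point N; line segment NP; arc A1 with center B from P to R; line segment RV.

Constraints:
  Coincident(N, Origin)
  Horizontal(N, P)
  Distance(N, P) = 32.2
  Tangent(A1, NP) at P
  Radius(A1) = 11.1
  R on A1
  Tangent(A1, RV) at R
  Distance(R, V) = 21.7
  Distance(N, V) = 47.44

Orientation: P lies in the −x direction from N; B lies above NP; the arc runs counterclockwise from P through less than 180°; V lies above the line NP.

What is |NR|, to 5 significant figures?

27.273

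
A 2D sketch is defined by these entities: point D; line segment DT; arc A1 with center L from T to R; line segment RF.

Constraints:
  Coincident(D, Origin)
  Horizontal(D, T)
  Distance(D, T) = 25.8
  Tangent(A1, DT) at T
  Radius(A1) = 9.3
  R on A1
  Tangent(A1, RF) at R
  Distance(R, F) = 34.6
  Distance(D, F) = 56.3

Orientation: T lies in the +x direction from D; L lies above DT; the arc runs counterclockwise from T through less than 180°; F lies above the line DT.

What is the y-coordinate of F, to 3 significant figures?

43.8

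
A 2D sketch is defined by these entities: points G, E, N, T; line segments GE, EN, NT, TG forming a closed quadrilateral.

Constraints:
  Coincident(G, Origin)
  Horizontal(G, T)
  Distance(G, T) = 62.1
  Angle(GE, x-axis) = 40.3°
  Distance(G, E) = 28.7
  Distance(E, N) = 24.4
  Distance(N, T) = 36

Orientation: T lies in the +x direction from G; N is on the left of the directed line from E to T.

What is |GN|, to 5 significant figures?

52.867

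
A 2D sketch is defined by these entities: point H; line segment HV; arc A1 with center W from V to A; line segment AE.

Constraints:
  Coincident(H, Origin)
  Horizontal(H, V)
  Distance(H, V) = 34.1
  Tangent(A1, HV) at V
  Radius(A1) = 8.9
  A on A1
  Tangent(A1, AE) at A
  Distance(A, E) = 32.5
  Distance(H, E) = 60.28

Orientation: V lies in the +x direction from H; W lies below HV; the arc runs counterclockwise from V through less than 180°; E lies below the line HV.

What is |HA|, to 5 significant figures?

29.923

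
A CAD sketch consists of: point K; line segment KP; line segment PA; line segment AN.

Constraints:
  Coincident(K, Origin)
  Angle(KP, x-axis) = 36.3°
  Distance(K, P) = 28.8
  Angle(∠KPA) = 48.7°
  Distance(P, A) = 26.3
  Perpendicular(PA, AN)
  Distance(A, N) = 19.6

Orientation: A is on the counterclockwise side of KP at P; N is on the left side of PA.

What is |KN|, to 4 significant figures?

7.571

K is at the origin; KP runs at 36.3° with length 28.8, so P = 28.8·(cos 36.3°, sin 36.3°) = (23.21, 17.05). ∠KPA = 48.7°, so PA runs at 36.3° + (180° − 48.7°) = 167.6° from the x-axis; with |PA| = 26.3, A = P + 26.3·(cos 167.6°, sin 167.6°) = (-2.476, 22.70). PA is perpendicular to AN; with |AN| = 19.6 on the left of PA, N = A + 19.6·(-0.2147, -0.9767) = (-6.685, 3.555). Then |KN| = |N − K| = 7.571.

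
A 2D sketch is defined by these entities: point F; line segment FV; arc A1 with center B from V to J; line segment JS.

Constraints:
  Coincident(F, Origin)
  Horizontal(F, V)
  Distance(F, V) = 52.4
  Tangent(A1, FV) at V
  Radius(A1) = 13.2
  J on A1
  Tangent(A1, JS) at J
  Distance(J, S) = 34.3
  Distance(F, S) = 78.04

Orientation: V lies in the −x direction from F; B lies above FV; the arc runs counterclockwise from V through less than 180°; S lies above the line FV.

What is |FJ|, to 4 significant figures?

46.32

F is at the origin; F and V share the same y with |FV| = 52.4 and V on the −x side, so V = (-52.40, 0.000). The tangent condition forces BV to be normal to FV, so B = V + (0, 13.2) = (-52.40, 13.20). Since BJ ⟂ JS (tangency), |BS| = √(13.2² + 34.3²) = 36.75 regardless of where J sits on A1. So S lies on both circle(F, 78.04) and circle(B, 36.75); the above-FV intersection is S = (-60.75, 48.99). J is the foot of the tangent from S: J = (-41.48, 20.61).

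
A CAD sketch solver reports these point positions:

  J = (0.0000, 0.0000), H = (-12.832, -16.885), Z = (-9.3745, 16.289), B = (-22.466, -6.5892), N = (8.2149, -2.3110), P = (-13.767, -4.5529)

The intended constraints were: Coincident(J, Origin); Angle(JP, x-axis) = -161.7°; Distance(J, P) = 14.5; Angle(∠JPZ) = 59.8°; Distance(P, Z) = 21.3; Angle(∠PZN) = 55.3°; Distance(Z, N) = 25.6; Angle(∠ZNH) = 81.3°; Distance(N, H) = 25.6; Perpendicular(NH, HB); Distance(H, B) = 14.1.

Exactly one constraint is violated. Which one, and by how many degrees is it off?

Perpendicular(NH, HB) — off by 8.40°.

J = (0.00, 0.00) ✓; JP at -161.7° ✓; |JP| = 14.50 ✓; ∠JPZ = 59.80° ✓; |PZ| = 21.30 ✓; ∠PZN = 55.30° ✓; |ZN| = 25.60 ✓; ∠ZNH = 81.30° ✓; |NH| = 25.60 ✓; ∠(NH, HB) = 81.60° ✗; |HB| = 14.10 ✓.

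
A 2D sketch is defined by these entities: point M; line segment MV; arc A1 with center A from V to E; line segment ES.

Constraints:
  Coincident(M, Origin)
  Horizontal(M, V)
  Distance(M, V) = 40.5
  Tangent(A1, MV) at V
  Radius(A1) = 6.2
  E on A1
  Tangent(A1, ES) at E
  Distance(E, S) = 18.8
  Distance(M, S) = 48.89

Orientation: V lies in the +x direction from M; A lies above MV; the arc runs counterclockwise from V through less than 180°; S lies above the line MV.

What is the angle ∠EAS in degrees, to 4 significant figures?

71.75°

M is at the origin; MV is horizontal with |MV| = 40.5 and V on the +x side, so V = (40.50, 0.000). Tangency of A1 to MV means the radius AV is perpendicular to MV, so A = V + (0, 6.2) = (40.50, 6.200). Since AE ⟂ ES (tangency), |AS| = √(6.2² + 18.8²) = 19.80 regardless of where E sits on A1. So S lies on both circle(M, 48.89) and circle(A, 19.80); the above-MV intersection is S = (41.42, 25.97). E is the foot of the tangent from S: E = (46.47, 7.866).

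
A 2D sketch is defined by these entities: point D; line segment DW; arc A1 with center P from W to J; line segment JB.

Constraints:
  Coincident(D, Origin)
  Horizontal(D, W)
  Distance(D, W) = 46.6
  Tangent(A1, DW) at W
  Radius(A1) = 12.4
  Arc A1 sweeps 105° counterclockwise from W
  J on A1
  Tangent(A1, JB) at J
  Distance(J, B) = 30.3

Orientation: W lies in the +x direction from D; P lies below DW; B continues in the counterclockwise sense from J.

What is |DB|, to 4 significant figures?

61.78

D is at the origin; D and W share the same y with |DW| = 46.6 and W on the +x side, so W = (46.60, 0.000). A1 meets DW tangentially, so PW is at right angles to DW, so P = W + (0, -12.4) = (46.60, -12.40). On A1, W sits at bearing 90° from P; a 105° counterclockwise sweep puts J at bearing 195°, so J = P + 12.4·(cos 195°, sin 195°) = (34.62, -15.61). Tangency of A1 to JB means the radius PJ is perpendicular to JB, so JB runs along (−sin 195°, cos 195°); with |JB| = 30.3, B = (42.46, -44.88). Then |DB| = |B − D| = 61.78.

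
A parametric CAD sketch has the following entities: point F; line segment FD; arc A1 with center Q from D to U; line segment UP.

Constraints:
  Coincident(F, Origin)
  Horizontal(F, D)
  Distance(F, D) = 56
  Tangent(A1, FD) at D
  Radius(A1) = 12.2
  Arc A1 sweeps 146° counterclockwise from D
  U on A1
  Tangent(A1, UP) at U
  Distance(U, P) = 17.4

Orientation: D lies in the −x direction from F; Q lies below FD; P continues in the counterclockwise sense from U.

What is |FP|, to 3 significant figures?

58.0

On A1, D sits at bearing 90° from Q; a 146° counterclockwise sweep puts U at bearing 236°, so U = Q + 12.2·(cos 236°, sin 236°) = (-62.8, -22.3). Tangency of A1 to UP means the radius QU is perpendicular to UP, so UP runs along (−sin 236°, cos 236°); with |UP| = 17.4, P = (-48.4, -32.0). Then |FP| = |P − F| = 58.0.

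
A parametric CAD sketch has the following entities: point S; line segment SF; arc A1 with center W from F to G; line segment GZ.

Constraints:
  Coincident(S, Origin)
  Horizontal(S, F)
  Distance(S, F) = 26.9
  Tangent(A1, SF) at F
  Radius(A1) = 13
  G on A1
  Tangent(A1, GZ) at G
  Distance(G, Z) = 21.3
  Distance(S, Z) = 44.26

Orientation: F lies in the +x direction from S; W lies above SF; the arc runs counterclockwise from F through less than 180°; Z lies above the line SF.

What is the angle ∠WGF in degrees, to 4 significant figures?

25.06°

Checks: |WG| = 13.00 ✓; ∠(WG, GZ) = 90.00° ✓; |GZ| = 21.30 ✓; |SZ| = 44.26 ✓.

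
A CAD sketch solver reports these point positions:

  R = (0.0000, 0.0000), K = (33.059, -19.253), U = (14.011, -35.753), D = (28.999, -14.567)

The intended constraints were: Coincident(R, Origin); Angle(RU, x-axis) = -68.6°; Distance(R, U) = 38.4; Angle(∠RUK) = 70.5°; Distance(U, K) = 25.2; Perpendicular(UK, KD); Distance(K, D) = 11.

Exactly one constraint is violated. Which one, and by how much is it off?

Distance(K, D) = 11 — off by 4.80.

R = (0.00, 0.00) ✓; RU at -68.60° ✓; |RU| = 38.40 ✓; ∠RUK = 70.50° ✓; |UK| = 25.20 ✓; ∠(UK, KD) = 90.01° ✓; |KD| = 6.200 ✗.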